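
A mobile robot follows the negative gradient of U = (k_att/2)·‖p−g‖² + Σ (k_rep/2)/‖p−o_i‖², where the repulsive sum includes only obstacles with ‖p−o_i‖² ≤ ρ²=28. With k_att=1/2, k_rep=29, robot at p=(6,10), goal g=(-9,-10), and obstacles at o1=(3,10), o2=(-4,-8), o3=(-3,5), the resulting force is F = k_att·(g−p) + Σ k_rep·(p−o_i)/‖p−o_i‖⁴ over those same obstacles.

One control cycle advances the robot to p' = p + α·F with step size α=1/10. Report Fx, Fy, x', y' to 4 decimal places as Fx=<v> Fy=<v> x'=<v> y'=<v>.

Fx=-6.4259 Fy=-10.0000 x'=5.3574 y'=9.0000

F_att = 1/2·(g−p) = 1/2·(-15,-20) = (-7.5000,-10.0000)
o1: d²=9 ≤ ρ²=28; F_rep = 29·(3,0)/9² = (1.0741,0.0000)
o2: d²=424 > ρ²=28 → inactive
o3: d²=106 > ρ²=28 → inactive
F = F_att + ΣF_rep = (-6.4259,-10.0000)
p' = p + 1/10·F = (5.3574,9.0000)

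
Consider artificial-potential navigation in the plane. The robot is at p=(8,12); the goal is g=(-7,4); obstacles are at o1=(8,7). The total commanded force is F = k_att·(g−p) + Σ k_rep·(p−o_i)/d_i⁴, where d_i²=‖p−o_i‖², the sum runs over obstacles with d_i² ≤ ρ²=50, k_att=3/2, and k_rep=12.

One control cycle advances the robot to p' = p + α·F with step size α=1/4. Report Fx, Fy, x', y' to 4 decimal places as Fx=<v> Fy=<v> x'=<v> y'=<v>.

Fx=-22.5000 Fy=-11.9040 x'=2.3750 y'=9.0240

F_att = 3/2·(g−p) = 3/2·(-15,-8) = (-22.5000,-12.0000)
o1: d²=25 ≤ ρ²=50; F_rep = 12·(0,5)/25² = (0.0000,0.0960)
F = F_att + ΣF_rep = (-22.5000,-11.9040)
p' = p + 1/4·F = (2.3750,9.0240)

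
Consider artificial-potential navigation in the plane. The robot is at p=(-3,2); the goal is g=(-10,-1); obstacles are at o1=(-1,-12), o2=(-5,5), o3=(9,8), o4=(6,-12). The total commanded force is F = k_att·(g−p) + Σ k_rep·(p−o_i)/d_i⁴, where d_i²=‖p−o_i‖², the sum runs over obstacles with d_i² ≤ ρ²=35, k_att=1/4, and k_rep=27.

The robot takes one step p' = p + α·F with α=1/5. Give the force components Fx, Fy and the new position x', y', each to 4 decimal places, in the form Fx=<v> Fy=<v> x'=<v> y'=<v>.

Fx=-1.4305 Fy=-1.2293 x'=-3.2861 y'=1.7541

F_att = 1/4·(g−p) = 1/4·(-7,-3) = (-1.7500,-0.7500)
o1: d²=200 > ρ²=35 → inactive
o2: d²=13 ≤ ρ²=35; F_rep = 27·(2,-3)/13² = (0.3195,-0.4793)
o3: d²=180 > ρ²=35 → inactive
o4: d²=277 > ρ²=35 → inactive
F = F_att + ΣF_rep = (-1.4305,-1.2293)
p' = p + 1/5·F = (-3.2861,1.7541)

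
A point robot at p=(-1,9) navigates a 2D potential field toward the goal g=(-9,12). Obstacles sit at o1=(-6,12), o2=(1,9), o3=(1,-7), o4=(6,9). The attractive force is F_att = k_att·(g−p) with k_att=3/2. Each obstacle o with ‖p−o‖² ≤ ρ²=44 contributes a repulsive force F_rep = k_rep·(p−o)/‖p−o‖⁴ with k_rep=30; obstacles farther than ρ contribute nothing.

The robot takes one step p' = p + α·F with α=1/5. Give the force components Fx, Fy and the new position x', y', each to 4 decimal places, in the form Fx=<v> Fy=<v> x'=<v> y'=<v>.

F_att = 3/2·(g−p) = 3/2·(-8,3) = (-12.0000,4.5000)
o1: d²=34 ≤ ρ²=44; F_rep = 30·(5,-3)/34² = (0.1298,-0.0779)
o2: d²=4 ≤ ρ²=44; F_rep = 30·(-2,0)/4² = (-3.7500,0.0000)
o3: d²=260 > ρ²=44 → inactive
o4: d²=49 > ρ²=44 → inactive
F = F_att + ΣF_rep = (-15.6202,4.4221)
p' = p + 1/5·F = (-4.1240,9.8844)

Fx=-15.6202 Fy=4.4221 x'=-4.1240 y'=9.8844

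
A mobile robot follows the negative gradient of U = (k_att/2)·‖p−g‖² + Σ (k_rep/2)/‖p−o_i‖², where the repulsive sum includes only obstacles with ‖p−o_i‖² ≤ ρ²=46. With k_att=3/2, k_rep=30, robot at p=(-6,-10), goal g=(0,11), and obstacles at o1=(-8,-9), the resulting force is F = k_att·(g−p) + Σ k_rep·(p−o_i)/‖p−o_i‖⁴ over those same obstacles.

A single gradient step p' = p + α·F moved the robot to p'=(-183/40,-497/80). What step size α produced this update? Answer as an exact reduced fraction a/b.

F_att = 3/2·(g−p) = 3/2·(6,21) = (9.0000,31.5000)
o1: d²=5 ≤ ρ²=46; F_rep = 30·(2,-1)/5² = (2.4000,-1.2000)
F = F_att + ΣF_rep = (11.4000,30.3000)
Δp = p'−p = (1.4250,3.7875); α = Δx/Fx = (57/40) / (57/5) = 1/8
check: Δy/Fy = (303/80) / (303/10) = 1/8 ✓

α = 1/8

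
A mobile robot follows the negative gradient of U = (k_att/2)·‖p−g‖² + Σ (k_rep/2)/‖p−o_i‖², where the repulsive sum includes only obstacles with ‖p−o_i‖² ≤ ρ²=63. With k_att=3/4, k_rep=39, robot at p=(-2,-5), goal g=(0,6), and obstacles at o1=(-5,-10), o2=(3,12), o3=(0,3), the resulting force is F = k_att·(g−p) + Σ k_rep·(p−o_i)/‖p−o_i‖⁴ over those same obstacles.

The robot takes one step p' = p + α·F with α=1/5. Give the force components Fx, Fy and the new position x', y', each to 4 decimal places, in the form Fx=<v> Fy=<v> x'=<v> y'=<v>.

F_att = 3/4·(g−p) = 3/4·(2,11) = (1.5000,8.2500)
o1: d²=34 ≤ ρ²=63; F_rep = 39·(3,5)/34² = (0.1012,0.1687)
o2: d²=314 > ρ²=63 → inactive
o3: d²=68 > ρ²=63 → inactive
F = F_att + ΣF_rep = (1.6012,8.4187)
p' = p + 1/5·F = (-1.6798,-3.3163)

Fx=1.6012 Fy=8.4187 x'=-1.6798 y'=-3.3163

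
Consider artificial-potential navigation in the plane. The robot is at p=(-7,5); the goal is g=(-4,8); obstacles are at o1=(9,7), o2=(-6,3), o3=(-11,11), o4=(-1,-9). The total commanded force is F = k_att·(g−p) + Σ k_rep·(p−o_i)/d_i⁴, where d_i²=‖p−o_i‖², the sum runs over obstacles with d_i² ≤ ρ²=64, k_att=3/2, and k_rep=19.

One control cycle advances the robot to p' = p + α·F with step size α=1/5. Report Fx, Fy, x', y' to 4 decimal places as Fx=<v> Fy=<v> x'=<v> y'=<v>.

F_att = 3/2·(g−p) = 3/2·(3,3) = (4.5000,4.5000)
o1: d²=260 > ρ²=64 → inactive
o2: d²=5 ≤ ρ²=64; F_rep = 19·(-1,2)/5² = (-0.7600,1.5200)
o3: d²=52 ≤ ρ²=64; F_rep = 19·(4,-6)/52² = (0.0281,-0.0422)
o4: d²=232 > ρ²=64 → inactive
F = F_att + ΣF_rep = (3.7681,5.9778)
p' = p + 1/5·F = (-6.2464,6.1956)

Fx=3.7681 Fy=5.9778 x'=-6.2464 y'=6.1956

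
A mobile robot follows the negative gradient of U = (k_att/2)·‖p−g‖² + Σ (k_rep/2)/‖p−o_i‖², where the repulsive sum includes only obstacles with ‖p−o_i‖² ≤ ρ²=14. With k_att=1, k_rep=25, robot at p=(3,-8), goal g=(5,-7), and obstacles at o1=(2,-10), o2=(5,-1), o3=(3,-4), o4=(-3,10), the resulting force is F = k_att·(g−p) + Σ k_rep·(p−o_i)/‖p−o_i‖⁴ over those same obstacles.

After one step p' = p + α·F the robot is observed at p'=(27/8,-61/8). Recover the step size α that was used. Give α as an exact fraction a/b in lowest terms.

α = 1/8

F_att = 1·(g−p) = 1·(2,1) = (2.0000,1.0000)
o1: d²=5 ≤ ρ²=14; F_rep = 25·(1,2)/5² = (1.0000,2.0000)
o2: d²=53 > ρ²=14 → inactive
o3: d²=16 > ρ²=14 → inactive
o4: d²=360 > ρ²=14 → inactive
F = F_att + ΣF_rep = (3.0000,3.0000)
Δp = p'−p = (0.3750,0.3750); α = Δx/Fx = (3/8) / (3) = 1/8
check: Δy/Fy = (3/8) / (3) = 1/8 ✓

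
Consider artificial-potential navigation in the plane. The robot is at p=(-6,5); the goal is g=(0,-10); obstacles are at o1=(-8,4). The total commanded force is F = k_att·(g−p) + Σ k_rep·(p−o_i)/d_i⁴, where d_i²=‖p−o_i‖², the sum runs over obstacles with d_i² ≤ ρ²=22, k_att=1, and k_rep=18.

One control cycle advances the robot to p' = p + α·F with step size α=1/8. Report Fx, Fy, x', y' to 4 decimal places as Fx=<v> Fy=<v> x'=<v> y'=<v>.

Fx=7.4400 Fy=-14.2800 x'=-5.0700 y'=3.2150

F_att = 1·(g−p) = 1·(6,-15) = (6.0000,-15.0000)
o1: d²=5 ≤ ρ²=22; F_rep = 18·(2,1)/5² = (1.4400,0.7200)
F = F_att + ΣF_rep = (7.4400,-14.2800)
p' = p + 1/8·F = (-5.0700,3.2150)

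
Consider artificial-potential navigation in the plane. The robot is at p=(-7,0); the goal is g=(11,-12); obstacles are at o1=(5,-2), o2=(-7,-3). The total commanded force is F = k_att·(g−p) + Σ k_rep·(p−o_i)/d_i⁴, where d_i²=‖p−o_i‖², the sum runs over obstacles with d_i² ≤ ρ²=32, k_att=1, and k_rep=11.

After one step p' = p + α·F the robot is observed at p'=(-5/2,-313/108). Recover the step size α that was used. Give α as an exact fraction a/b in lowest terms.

α = 1/4

F_att = 1·(g−p) = 1·(18,-12) = (18.0000,-12.0000)
o1: d²=148 > ρ²=32 → inactive
o2: d²=9 ≤ ρ²=32; F_rep = 11·(0,3)/9² = (0.0000,0.4074)
F = F_att + ΣF_rep = (18.0000,-11.5926)
Δp = p'−p = (4.5000,-2.8981); α = Δx/Fx = (9/2) / (18) = 1/4
check: Δy/Fy = (-313/108) / (-313/27) = 1/4 ✓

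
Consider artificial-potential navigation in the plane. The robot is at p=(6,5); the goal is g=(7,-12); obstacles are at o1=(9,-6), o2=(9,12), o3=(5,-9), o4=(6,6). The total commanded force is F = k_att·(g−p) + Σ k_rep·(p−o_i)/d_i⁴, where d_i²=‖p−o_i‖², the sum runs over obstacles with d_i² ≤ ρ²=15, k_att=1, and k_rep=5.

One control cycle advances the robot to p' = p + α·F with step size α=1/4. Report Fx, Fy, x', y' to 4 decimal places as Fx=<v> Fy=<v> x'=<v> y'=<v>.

Fx=1.0000 Fy=-22.0000 x'=6.2500 y'=-0.5000

F_att = 1·(g−p) = 1·(1,-17) = (1.0000,-17.0000)
o1: d²=130 > ρ²=15 → inactive
o2: d²=58 > ρ²=15 → inactive
o3: d²=197 > ρ²=15 → inactive
o4: d²=1 ≤ ρ²=15; F_rep = 5·(0,-1)/1² = (0.0000,-5.0000)
F = F_att + ΣF_rep = (1.0000,-22.0000)
p' = p + 1/4·F = (6.2500,-0.5000)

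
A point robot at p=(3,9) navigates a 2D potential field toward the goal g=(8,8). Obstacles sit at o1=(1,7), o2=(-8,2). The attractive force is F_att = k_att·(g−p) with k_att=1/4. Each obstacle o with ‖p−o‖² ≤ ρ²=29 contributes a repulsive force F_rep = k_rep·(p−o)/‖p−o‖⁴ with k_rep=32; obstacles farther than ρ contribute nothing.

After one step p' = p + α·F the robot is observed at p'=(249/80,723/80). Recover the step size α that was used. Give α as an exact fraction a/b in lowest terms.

α = 1/20

F_att = 1/4·(g−p) = 1/4·(5,-1) = (1.2500,-0.2500)
o1: d²=8 ≤ ρ²=29; F_rep = 32·(2,2)/8² = (1.0000,1.0000)
o2: d²=170 > ρ²=29 → inactive
F = F_att + ΣF_rep = (2.2500,0.7500)
Δp = p'−p = (0.1125,0.0375); α = Δx/Fx = (9/80) / (9/4) = 1/20
check: Δy/Fy = (3/80) / (3/4) = 1/20 ✓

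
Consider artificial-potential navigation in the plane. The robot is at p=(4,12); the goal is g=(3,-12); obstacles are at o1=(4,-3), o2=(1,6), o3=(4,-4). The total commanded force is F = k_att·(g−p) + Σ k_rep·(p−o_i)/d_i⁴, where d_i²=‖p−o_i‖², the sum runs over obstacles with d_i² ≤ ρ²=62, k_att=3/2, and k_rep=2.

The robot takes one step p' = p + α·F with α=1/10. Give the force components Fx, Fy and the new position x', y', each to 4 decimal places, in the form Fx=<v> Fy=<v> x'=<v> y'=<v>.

Fx=-1.4970 Fy=-35.9941 x'=3.8503 y'=8.4006

F_att = 3/2·(g−p) = 3/2·(-1,-24) = (-1.5000,-36.0000)
o1: d²=225 > ρ²=62 → inactive
o2: d²=45 ≤ ρ²=62; F_rep = 2·(3,6)/45² = (0.0030,0.0059)
o3: d²=256 > ρ²=62 → inactive
F = F_att + ΣF_rep = (-1.4970,-35.9941)
p' = p + 1/10·F = (3.8503,8.4006)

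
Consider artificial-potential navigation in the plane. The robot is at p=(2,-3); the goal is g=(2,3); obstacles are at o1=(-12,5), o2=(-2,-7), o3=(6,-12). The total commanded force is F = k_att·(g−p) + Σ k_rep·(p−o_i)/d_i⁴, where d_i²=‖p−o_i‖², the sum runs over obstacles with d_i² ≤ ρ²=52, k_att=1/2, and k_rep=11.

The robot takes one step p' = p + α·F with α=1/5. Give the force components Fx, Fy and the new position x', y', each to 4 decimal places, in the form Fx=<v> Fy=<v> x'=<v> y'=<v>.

F_att = 1/2·(g−p) = 1/2·(0,6) = (0.0000,3.0000)
o1: d²=260 > ρ²=52 → inactive
o2: d²=32 ≤ ρ²=52; F_rep = 11·(4,4)/32² = (0.0430,0.0430)
o3: d²=97 > ρ²=52 → inactive
F = F_att + ΣF_rep = (0.0430,3.0430)
p' = p + 1/5·F = (2.0086,-2.3914)

Fx=0.0430 Fy=3.0430 x'=2.0086 y'=-2.3914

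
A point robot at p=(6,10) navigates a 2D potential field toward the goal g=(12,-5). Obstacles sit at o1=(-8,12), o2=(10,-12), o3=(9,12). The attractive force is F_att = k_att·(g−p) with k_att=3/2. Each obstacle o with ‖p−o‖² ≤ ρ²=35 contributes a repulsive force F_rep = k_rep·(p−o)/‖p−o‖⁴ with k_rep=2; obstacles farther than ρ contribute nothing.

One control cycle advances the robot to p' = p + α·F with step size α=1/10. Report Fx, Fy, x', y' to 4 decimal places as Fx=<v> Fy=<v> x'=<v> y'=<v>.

F_att = 3/2·(g−p) = 3/2·(6,-15) = (9.0000,-22.5000)
o1: d²=200 > ρ²=35 → inactive
o2: d²=500 > ρ²=35 → inactive
o3: d²=13 ≤ ρ²=35; F_rep = 2·(-3,-2)/13² = (-0.0355,-0.0237)
F = F_att + ΣF_rep = (8.9645,-22.5237)
p' = p + 1/10·F = (6.8964,7.7476)

Fx=8.9645 Fy=-22.5237 x'=6.8964 y'=7.7476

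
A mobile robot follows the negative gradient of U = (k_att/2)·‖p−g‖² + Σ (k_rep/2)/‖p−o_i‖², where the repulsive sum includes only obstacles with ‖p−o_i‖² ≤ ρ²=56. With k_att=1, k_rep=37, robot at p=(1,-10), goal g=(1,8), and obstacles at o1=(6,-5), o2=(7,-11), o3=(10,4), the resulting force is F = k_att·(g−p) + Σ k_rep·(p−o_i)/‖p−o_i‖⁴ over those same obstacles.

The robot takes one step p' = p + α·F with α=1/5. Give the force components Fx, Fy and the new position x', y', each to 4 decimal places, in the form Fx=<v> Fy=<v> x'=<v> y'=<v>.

F_att = 1·(g−p) = 1·(0,18) = (0.0000,18.0000)
o1: d²=50 ≤ ρ²=56; F_rep = 37·(-5,-5)/50² = (-0.0740,-0.0740)
o2: d²=37 ≤ ρ²=56; F_rep = 37·(-6,1)/37² = (-0.1622,0.0270)
o3: d²=277 > ρ²=56 → inactive
F = F_att + ΣF_rep = (-0.2362,17.9530)
p' = p + 1/5·F = (0.9528,-6.4094)

Fx=-0.2362 Fy=17.9530 x'=0.9528 y'=-6.4094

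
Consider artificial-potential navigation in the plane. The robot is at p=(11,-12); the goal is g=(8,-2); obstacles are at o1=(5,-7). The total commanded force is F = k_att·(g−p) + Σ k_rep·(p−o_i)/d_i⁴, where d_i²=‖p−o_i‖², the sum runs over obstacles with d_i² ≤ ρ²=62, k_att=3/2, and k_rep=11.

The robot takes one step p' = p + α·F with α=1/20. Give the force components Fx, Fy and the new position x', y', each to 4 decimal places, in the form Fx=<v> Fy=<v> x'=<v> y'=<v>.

Fx=-4.4823 Fy=14.9852 x'=10.7759 y'=-11.2507

F_att = 3/2·(g−p) = 3/2·(-3,10) = (-4.5000,15.0000)
o1: d²=61 ≤ ρ²=62; F_rep = 11·(6,-5)/61² = (0.0177,-0.0148)
F = F_att + ΣF_rep = (-4.4823,14.9852)
p' = p + 1/20·F = (10.7759,-11.2507)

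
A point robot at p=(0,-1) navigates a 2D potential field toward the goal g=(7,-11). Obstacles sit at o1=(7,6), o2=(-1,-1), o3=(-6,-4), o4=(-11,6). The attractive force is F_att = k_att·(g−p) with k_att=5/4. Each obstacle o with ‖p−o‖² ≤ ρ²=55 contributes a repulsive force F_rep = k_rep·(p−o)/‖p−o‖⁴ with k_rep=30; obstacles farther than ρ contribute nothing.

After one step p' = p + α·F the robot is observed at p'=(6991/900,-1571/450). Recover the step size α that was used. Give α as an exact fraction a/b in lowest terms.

F_att = 5/4·(g−p) = 5/4·(7,-10) = (8.7500,-12.5000)
o1: d²=98 > ρ²=55 → inactive
o2: d²=1 ≤ ρ²=55; F_rep = 30·(1,0)/1² = (30.0000,0.0000)
o3: d²=45 ≤ ρ²=55; F_rep = 30·(6,3)/45² = (0.0889,0.0444)
o4: d²=170 > ρ²=55 → inactive
F = F_att + ΣF_rep = (38.8389,-12.4556)
Δp = p'−p = (7.7678,-2.4911); α = Δx/Fx = (6991/900) / (6991/180) = 1/5
check: Δy/Fy = (-1121/450) / (-1121/90) = 1/5 ✓

α = 1/5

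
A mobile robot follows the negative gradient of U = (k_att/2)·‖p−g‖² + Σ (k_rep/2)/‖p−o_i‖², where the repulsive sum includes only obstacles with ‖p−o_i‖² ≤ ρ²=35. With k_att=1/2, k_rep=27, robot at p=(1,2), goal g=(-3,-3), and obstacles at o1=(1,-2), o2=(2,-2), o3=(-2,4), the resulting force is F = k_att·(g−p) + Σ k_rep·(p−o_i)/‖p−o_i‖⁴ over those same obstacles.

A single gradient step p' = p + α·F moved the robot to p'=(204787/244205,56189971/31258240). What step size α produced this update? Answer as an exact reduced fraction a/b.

F_att = 1/2·(g−p) = 1/2·(-4,-5) = (-2.0000,-2.5000)
o1: d²=16 ≤ ρ²=35; F_rep = 27·(0,4)/16² = (0.0000,0.4219)
o2: d²=17 ≤ ρ²=35; F_rep = 27·(-1,4)/17² = (-0.0934,0.3737)
o3: d²=13 ≤ ρ²=35; F_rep = 27·(3,-2)/13² = (0.4793,-0.3195)
F = F_att + ΣF_rep = (-1.6141,-2.0239)
Δp = p'−p = (-0.1614,-0.2024); α = Δx/Fx = (-39418/244205) / (-78836/48841) = 1/10
check: Δy/Fy = (-6326509/31258240) / (-6326509/3125824) = 1/10 ✓

α = 1/10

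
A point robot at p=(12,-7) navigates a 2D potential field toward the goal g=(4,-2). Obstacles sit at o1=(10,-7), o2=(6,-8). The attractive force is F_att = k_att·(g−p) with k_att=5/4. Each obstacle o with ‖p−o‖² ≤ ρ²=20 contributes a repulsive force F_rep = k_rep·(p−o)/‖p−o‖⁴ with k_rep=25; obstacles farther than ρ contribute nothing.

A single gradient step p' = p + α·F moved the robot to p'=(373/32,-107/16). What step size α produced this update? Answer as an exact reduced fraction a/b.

F_att = 5/4·(g−p) = 5/4·(-8,5) = (-10.0000,6.2500)
o1: d²=4 ≤ ρ²=20; F_rep = 25·(2,0)/4² = (3.1250,0.0000)
o2: d²=37 > ρ²=20 → inactive
F = F_att + ΣF_rep = (-6.8750,6.2500)
Δp = p'−p = (-0.3438,0.3125); α = Δx/Fx = (-11/32) / (-55/8) = 1/20
check: Δy/Fy = (5/16) / (25/4) = 1/20 ✓

α = 1/20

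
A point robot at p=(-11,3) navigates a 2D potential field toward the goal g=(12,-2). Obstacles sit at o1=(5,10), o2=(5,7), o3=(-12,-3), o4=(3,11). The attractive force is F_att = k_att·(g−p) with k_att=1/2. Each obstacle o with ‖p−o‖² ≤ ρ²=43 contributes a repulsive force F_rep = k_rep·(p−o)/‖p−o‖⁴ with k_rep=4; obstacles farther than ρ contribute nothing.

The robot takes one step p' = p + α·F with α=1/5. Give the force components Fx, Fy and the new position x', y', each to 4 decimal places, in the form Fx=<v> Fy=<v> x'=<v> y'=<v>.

F_att = 1/2·(g−p) = 1/2·(23,-5) = (11.5000,-2.5000)
o1: d²=305 > ρ²=43 → inactive
o2: d²=272 > ρ²=43 → inactive
o3: d²=37 ≤ ρ²=43; F_rep = 4·(1,6)/37² = (0.0029,0.0175)
o4: d²=260 > ρ²=43 → inactive
F = F_att + ΣF_rep = (11.5029,-2.4825)
p' = p + 1/5·F = (-8.6994,2.5035)

Fx=11.5029 Fy=-2.4825 x'=-8.6994 y'=2.5035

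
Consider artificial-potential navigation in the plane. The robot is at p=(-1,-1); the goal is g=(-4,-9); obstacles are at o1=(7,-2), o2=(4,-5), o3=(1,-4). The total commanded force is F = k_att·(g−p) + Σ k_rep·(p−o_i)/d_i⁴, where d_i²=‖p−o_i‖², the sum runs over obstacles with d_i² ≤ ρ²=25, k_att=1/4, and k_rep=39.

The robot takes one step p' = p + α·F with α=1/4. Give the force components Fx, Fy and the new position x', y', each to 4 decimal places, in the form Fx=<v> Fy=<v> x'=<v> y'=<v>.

F_att = 1/4·(g−p) = 1/4·(-3,-8) = (-0.7500,-2.0000)
o1: d²=65 > ρ²=25 → inactive
o2: d²=41 > ρ²=25 → inactive
o3: d²=13 ≤ ρ²=25; F_rep = 39·(-2,3)/13² = (-0.4615,0.6923)
F = F_att + ΣF_rep = (-1.2115,-1.3077)
p' = p + 1/4·F = (-1.3029,-1.3269)

Fx=-1.2115 Fy=-1.3077 x'=-1.3029 y'=-1.3269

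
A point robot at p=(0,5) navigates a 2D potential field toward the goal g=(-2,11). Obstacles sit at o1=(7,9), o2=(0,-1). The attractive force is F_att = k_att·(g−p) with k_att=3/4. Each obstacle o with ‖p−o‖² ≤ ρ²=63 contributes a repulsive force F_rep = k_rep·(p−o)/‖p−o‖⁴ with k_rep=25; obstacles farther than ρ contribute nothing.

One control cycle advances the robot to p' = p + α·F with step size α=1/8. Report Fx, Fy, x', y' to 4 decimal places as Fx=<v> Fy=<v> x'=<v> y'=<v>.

Fx=-1.5000 Fy=4.6157 x'=-0.1875 y'=5.5770

F_att = 3/4·(g−p) = 3/4·(-2,6) = (-1.5000,4.5000)
o1: d²=65 > ρ²=63 → inactive
o2: d²=36 ≤ ρ²=63; F_rep = 25·(0,6)/36² = (0.0000,0.1157)
F = F_att + ΣF_rep = (-1.5000,4.6157)
p' = p + 1/8·F = (-0.1875,5.5770)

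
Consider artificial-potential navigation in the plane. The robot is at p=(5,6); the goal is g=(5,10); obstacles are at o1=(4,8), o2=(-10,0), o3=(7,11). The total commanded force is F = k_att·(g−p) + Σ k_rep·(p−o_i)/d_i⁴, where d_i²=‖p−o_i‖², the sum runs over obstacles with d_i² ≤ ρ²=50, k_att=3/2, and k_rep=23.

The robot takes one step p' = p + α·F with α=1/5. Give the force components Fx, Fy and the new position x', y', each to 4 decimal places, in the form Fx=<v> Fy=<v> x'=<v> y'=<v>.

Fx=0.8653 Fy=4.0233 x'=5.1731 y'=6.8047

F_att = 3/2·(g−p) = 3/2·(0,4) = (0.0000,6.0000)
o1: d²=5 ≤ ρ²=50; F_rep = 23·(1,-2)/5² = (0.9200,-1.8400)
o2: d²=261 > ρ²=50 → inactive
o3: d²=29 ≤ ρ²=50; F_rep = 23·(-2,-5)/29² = (-0.0547,-0.1367)
F = F_att + ΣF_rep = (0.8653,4.0233)
p' = p + 1/5·F = (5.1731,6.8047)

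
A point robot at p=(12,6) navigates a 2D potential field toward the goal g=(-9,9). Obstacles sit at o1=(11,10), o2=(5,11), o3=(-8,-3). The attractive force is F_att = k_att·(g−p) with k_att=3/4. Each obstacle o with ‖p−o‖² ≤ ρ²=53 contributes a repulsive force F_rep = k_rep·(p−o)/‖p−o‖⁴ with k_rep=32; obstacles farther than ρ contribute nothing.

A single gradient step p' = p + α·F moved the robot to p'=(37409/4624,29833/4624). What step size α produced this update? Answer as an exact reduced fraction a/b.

α = 1/4

F_att = 3/4·(g−p) = 3/4·(-21,3) = (-15.7500,2.2500)
o1: d²=17 ≤ ρ²=53; F_rep = 32·(1,-4)/17² = (0.1107,-0.4429)
o2: d²=74 > ρ²=53 → inactive
o3: d²=481 > ρ²=53 → inactive
F = F_att + ΣF_rep = (-15.6393,1.8071)
Δp = p'−p = (-3.9098,0.4518); α = Δx/Fx = (-18079/4624) / (-18079/1156) = 1/4
check: Δy/Fy = (2089/4624) / (2089/1156) = 1/4 ✓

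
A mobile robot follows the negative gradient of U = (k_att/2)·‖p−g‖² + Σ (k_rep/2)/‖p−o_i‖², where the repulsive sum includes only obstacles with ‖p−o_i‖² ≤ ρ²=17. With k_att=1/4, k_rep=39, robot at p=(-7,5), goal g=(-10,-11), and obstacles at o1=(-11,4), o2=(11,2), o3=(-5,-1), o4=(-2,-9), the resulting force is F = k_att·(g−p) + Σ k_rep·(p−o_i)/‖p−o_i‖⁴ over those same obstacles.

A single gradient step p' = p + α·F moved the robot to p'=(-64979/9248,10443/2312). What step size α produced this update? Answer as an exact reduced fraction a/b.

F_att = 1/4·(g−p) = 1/4·(-3,-16) = (-0.7500,-4.0000)
o1: d²=17 ≤ ρ²=17; F_rep = 39·(4,1)/17² = (0.5398,0.1349)
o2: d²=333 > ρ²=17 → inactive
o3: d²=40 > ρ²=17 → inactive
o4: d²=221 > ρ²=17 → inactive
F = F_att + ΣF_rep = (-0.2102,-3.8651)
Δp = p'−p = (-0.0263,-0.4831); α = Δx/Fx = (-243/9248) / (-243/1156) = 1/8
check: Δy/Fy = (-1117/2312) / (-1117/289) = 1/8 ✓

α = 1/8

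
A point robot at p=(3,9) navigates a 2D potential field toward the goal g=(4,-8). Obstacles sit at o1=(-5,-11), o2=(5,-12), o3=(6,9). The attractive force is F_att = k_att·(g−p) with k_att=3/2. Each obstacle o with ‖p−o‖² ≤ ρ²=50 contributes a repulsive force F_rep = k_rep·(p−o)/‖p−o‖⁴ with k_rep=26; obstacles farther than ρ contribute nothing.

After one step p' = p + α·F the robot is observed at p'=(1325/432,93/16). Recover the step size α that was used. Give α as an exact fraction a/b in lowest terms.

F_att = 3/2·(g−p) = 3/2·(1,-17) = (1.5000,-25.5000)
o1: d²=464 > ρ²=50 → inactive
o2: d²=445 > ρ²=50 → inactive
o3: d²=9 ≤ ρ²=50; F_rep = 26·(-3,0)/9² = (-0.9630,0.0000)
F = F_att + ΣF_rep = (0.5370,-25.5000)
Δp = p'−p = (0.0671,-3.1875); α = Δx/Fx = (29/432) / (29/54) = 1/8
check: Δy/Fy = (-51/16) / (-51/2) = 1/8 ✓

α = 1/8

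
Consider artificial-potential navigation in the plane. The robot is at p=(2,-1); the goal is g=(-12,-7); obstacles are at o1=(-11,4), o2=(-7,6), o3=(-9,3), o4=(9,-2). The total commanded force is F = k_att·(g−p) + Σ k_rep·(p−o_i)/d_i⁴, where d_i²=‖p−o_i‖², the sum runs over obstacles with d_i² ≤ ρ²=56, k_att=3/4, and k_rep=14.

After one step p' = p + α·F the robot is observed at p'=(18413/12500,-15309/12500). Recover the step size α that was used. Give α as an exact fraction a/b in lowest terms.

F_att = 3/4·(g−p) = 3/4·(-14,-6) = (-10.5000,-4.5000)
o1: d²=194 > ρ²=56 → inactive
o2: d²=130 > ρ²=56 → inactive
o3: d²=137 > ρ²=56 → inactive
o4: d²=50 ≤ ρ²=56; F_rep = 14·(-7,1)/50² = (-0.0392,0.0056)
F = F_att + ΣF_rep = (-10.5392,-4.4944)
Δp = p'−p = (-0.5270,-0.2247); α = Δx/Fx = (-6587/12500) / (-6587/625) = 1/20
check: Δy/Fy = (-2809/12500) / (-2809/625) = 1/20 ✓

α = 1/20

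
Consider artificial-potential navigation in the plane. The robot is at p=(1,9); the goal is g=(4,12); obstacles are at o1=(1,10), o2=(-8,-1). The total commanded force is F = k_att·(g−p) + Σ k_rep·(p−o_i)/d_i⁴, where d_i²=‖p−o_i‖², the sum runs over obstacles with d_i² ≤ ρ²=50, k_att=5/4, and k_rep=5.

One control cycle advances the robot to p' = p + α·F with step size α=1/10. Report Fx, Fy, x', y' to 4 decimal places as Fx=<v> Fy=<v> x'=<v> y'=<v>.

F_att = 5/4·(g−p) = 5/4·(3,3) = (3.7500,3.7500)
o1: d²=1 ≤ ρ²=50; F_rep = 5·(0,-1)/1² = (0.0000,-5.0000)
o2: d²=181 > ρ²=50 → inactive
F = F_att + ΣF_rep = (3.7500,-1.2500)
p' = p + 1/10·F = (1.3750,8.8750)

Fx=3.7500 Fy=-1.2500 x'=1.3750 y'=8.8750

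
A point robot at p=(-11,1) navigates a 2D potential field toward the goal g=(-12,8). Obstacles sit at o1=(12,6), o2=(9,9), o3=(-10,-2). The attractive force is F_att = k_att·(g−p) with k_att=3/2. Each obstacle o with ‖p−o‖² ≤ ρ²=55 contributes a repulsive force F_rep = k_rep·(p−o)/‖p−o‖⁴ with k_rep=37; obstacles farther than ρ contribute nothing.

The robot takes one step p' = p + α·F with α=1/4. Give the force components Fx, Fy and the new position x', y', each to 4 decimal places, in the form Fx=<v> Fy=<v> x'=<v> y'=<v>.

F_att = 3/2·(g−p) = 3/2·(-1,7) = (-1.5000,10.5000)
o1: d²=554 > ρ²=55 → inactive
o2: d²=464 > ρ²=55 → inactive
o3: d²=10 ≤ ρ²=55; F_rep = 37·(-1,3)/10² = (-0.3700,1.1100)
F = F_att + ΣF_rep = (-1.8700,11.6100)
p' = p + 1/4·F = (-11.4675,3.9025)

Fx=-1.8700 Fy=11.6100 x'=-11.4675 y'=3.9025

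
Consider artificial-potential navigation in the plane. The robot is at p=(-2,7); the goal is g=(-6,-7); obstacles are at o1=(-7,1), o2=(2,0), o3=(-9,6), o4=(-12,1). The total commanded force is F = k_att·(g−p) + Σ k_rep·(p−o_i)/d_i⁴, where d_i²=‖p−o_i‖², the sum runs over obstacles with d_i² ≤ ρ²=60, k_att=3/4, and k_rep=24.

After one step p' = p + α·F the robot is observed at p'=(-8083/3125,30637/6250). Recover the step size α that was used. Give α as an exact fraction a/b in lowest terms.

F_att = 3/4·(g−p) = 3/4·(-4,-14) = (-3.0000,-10.5000)
o1: d²=61 > ρ²=60 → inactive
o2: d²=65 > ρ²=60 → inactive
o3: d²=50 ≤ ρ²=60; F_rep = 24·(7,1)/50² = (0.0672,0.0096)
o4: d²=136 > ρ²=60 → inactive
F = F_att + ΣF_rep = (-2.9328,-10.4904)
Δp = p'−p = (-0.5866,-2.0981); α = Δx/Fx = (-1833/3125) / (-1833/625) = 1/5
check: Δy/Fy = (-13113/6250) / (-13113/1250) = 1/5 ✓

α = 1/5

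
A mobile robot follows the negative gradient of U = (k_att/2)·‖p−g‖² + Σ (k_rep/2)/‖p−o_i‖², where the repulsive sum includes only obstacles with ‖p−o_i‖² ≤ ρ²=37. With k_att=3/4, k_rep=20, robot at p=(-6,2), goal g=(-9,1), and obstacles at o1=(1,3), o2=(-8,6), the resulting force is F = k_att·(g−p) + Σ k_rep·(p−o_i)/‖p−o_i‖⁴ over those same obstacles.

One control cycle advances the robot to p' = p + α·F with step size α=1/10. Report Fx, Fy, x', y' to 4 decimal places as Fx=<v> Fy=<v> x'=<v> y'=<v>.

F_att = 3/4·(g−p) = 3/4·(-3,-1) = (-2.2500,-0.7500)
o1: d²=50 > ρ²=37 → inactive
o2: d²=20 ≤ ρ²=37; F_rep = 20·(2,-4)/20² = (0.1000,-0.2000)
F = F_att + ΣF_rep = (-2.1500,-0.9500)
p' = p + 1/10·F = (-6.2150,1.9050)

Fx=-2.1500 Fy=-0.9500 x'=-6.2150 y'=1.9050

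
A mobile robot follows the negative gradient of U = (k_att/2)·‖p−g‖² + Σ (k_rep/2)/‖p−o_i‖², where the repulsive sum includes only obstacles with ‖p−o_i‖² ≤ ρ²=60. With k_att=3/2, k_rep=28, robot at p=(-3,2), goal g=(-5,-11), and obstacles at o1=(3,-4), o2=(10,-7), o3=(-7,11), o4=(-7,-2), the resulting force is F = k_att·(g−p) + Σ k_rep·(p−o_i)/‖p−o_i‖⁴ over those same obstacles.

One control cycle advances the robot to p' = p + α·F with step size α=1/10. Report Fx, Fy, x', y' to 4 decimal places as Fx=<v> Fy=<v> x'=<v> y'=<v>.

F_att = 3/2·(g−p) = 3/2·(-2,-13) = (-3.0000,-19.5000)
o1: d²=72 > ρ²=60 → inactive
o2: d²=250 > ρ²=60 → inactive
o3: d²=97 > ρ²=60 → inactive
o4: d²=32 ≤ ρ²=60; F_rep = 28·(4,4)/32² = (0.1094,0.1094)
F = F_att + ΣF_rep = (-2.8906,-19.3906)
p' = p + 1/10·F = (-3.2891,0.0609)

Fx=-2.8906 Fy=-19.3906 x'=-3.2891 y'=0.0609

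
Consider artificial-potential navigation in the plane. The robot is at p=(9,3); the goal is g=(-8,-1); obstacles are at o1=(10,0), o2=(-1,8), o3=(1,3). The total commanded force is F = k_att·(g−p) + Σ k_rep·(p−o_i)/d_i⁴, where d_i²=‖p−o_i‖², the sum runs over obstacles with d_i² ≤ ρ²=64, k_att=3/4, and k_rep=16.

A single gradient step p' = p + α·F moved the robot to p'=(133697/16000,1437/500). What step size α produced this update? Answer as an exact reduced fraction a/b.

F_att = 3/4·(g−p) = 3/4·(-17,-4) = (-12.7500,-3.0000)
o1: d²=10 ≤ ρ²=64; F_rep = 16·(-1,3)/10² = (-0.1600,0.4800)
o2: d²=125 > ρ²=64 → inactive
o3: d²=64 ≤ ρ²=64; F_rep = 16·(8,0)/64² = (0.0312,0.0000)
F = F_att + ΣF_rep = (-12.8788,-2.5200)
Δp = p'−p = (-0.6439,-0.1260); α = Δx/Fx = (-10303/16000) / (-10303/800) = 1/20
check: Δy/Fy = (-63/500) / (-63/25) = 1/20 ✓

α = 1/20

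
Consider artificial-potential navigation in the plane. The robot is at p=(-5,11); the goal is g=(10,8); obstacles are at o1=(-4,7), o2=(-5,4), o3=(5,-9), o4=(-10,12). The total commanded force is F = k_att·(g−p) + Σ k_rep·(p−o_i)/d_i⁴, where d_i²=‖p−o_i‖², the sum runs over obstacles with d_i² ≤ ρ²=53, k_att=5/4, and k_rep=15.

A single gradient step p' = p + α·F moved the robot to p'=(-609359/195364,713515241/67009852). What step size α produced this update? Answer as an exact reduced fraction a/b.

F_att = 5/4·(g−p) = 5/4·(15,-3) = (18.7500,-3.7500)
o1: d²=17 ≤ ρ²=53; F_rep = 15·(-1,4)/17² = (-0.0519,0.2076)
o2: d²=49 ≤ ρ²=53; F_rep = 15·(0,7)/49² = (0.0000,0.0437)
o3: d²=500 > ρ²=53 → inactive
o4: d²=26 ≤ ρ²=53; F_rep = 15·(5,-1)/26² = (0.1109,-0.0222)
F = F_att + ΣF_rep = (18.8090,-3.5208)
Δp = p'−p = (1.8809,-0.3521); α = Δx/Fx = (367461/195364) / (1837305/97682) = 1/10
check: Δy/Fy = (-23593131/67009852) / (-117965655/33504926) = 1/10 ✓

α = 1/10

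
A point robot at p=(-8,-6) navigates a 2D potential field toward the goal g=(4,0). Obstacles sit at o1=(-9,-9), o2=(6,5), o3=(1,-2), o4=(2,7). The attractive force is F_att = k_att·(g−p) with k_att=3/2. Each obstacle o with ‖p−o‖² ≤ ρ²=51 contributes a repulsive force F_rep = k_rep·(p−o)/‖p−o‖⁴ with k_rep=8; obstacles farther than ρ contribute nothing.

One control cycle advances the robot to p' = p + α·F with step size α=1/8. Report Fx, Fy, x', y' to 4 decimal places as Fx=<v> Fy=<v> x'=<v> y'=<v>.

F_att = 3/2·(g−p) = 3/2·(12,6) = (18.0000,9.0000)
o1: d²=10 ≤ ρ²=51; F_rep = 8·(1,3)/10² = (0.0800,0.2400)
o2: d²=317 > ρ²=51 → inactive
o3: d²=97 > ρ²=51 → inactive
o4: d²=269 > ρ²=51 → inactive
F = F_att + ΣF_rep = (18.0800,9.2400)
p' = p + 1/8·F = (-5.7400,-4.8450)

Fx=18.0800 Fy=9.2400 x'=-5.7400 y'=-4.8450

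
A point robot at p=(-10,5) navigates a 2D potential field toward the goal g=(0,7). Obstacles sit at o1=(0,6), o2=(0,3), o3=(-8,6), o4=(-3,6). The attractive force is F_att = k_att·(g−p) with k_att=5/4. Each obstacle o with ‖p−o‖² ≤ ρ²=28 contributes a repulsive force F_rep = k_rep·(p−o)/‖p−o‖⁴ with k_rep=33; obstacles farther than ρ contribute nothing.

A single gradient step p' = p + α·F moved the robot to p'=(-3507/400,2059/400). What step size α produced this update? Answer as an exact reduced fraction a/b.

F_att = 5/4·(g−p) = 5/4·(10,2) = (12.5000,2.5000)
o1: d²=101 > ρ²=28 → inactive
o2: d²=104 > ρ²=28 → inactive
o3: d²=5 ≤ ρ²=28; F_rep = 33·(-2,-1)/5² = (-2.6400,-1.3200)
o4: d²=50 > ρ²=28 → inactive
F = F_att + ΣF_rep = (9.8600,1.1800)
Δp = p'−p = (1.2325,0.1475); α = Δx/Fx = (493/400) / (493/50) = 1/8
check: Δy/Fy = (59/400) / (59/50) = 1/8 ✓

α = 1/8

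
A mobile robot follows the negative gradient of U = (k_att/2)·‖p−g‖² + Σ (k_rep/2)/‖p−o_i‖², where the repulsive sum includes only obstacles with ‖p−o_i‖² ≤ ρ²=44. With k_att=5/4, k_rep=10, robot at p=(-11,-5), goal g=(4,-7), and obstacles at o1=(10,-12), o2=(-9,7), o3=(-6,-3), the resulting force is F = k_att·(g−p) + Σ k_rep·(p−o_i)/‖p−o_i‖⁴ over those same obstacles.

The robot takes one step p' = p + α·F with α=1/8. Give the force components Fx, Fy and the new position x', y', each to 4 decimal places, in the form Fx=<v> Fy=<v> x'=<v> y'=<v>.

Fx=18.6905 Fy=-2.5238 x'=-8.6637 y'=-5.3155

F_att = 5/4·(g−p) = 5/4·(15,-2) = (18.7500,-2.5000)
o1: d²=490 > ρ²=44 → inactive
o2: d²=148 > ρ²=44 → inactive
o3: d²=29 ≤ ρ²=44; F_rep = 10·(-5,-2)/29² = (-0.0595,-0.0238)
F = F_att + ΣF_rep = (18.6905,-2.5238)
p' = p + 1/8·F = (-8.6637,-5.3155)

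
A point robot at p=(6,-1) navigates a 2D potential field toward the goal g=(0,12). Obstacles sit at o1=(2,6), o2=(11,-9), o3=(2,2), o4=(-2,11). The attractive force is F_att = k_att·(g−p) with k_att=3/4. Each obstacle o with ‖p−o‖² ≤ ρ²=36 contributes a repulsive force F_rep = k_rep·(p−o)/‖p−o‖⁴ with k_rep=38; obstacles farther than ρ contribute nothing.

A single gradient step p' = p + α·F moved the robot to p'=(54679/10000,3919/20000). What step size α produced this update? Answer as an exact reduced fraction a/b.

α = 1/8

F_att = 3/4·(g−p) = 3/4·(-6,13) = (-4.5000,9.7500)
o1: d²=65 > ρ²=36 → inactive
o2: d²=89 > ρ²=36 → inactive
o3: d²=25 ≤ ρ²=36; F_rep = 38·(4,-3)/25² = (0.2432,-0.1824)
o4: d²=208 > ρ²=36 → inactive
F = F_att + ΣF_rep = (-4.2568,9.5676)
Δp = p'−p = (-0.5321,1.1960); α = Δx/Fx = (-5321/10000) / (-5321/1250) = 1/8
check: Δy/Fy = (23919/20000) / (23919/2500) = 1/8 ✓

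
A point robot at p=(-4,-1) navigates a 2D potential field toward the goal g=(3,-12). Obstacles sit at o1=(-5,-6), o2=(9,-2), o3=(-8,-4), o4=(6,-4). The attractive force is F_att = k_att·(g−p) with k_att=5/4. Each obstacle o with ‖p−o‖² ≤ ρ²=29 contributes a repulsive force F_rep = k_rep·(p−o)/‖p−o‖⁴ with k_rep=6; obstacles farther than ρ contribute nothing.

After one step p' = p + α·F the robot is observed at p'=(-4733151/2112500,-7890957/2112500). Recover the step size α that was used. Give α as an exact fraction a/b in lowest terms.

α = 1/5

F_att = 5/4·(g−p) = 5/4·(7,-11) = (8.7500,-13.7500)
o1: d²=26 ≤ ρ²=29; F_rep = 6·(1,5)/26² = (0.0089,0.0444)
o2: d²=170 > ρ²=29 → inactive
o3: d²=25 ≤ ρ²=29; F_rep = 6·(4,3)/25² = (0.0384,0.0288)
o4: d²=109 > ρ²=29 → inactive
F = F_att + ΣF_rep = (8.7973,-13.6768)
Δp = p'−p = (1.7595,-2.7354); α = Δx/Fx = (3716849/2112500) / (3716849/422500) = 1/5
check: Δy/Fy = (-5778457/2112500) / (-5778457/422500) = 1/5 ✓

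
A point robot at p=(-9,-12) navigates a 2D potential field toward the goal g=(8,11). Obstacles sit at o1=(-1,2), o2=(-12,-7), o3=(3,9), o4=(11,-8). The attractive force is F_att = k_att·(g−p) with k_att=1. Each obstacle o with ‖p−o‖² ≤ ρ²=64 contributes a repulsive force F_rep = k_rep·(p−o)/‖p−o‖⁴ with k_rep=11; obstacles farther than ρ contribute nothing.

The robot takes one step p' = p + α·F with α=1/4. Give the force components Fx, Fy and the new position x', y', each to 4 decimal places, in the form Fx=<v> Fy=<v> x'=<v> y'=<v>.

Fx=17.0285 Fy=22.9524 x'=-4.7429 y'=-6.2619

F_att = 1·(g−p) = 1·(17,23) = (17.0000,23.0000)
o1: d²=260 > ρ²=64 → inactive
o2: d²=34 ≤ ρ²=64; F_rep = 11·(3,-5)/34² = (0.0285,-0.0476)
o3: d²=585 > ρ²=64 → inactive
o4: d²=416 > ρ²=64 → inactive
F = F_att + ΣF_rep = (17.0285,22.9524)
p' = p + 1/4·F = (-4.7429,-6.2619)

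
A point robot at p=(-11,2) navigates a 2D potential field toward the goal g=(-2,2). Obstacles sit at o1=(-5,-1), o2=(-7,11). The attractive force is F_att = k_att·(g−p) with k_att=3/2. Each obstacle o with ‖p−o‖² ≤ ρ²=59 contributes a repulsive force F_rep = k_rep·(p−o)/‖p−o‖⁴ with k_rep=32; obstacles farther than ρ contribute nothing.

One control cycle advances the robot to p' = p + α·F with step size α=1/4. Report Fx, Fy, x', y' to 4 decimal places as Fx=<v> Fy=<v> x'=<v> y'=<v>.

F_att = 3/2·(g−p) = 3/2·(9,0) = (13.5000,0.0000)
o1: d²=45 ≤ ρ²=59; F_rep = 32·(-6,3)/45² = (-0.0948,0.0474)
o2: d²=97 > ρ²=59 → inactive
F = F_att + ΣF_rep = (13.4052,0.0474)
p' = p + 1/4·F = (-7.6487,2.0119)

Fx=13.4052 Fy=0.0474 x'=-7.6487 y'=2.0119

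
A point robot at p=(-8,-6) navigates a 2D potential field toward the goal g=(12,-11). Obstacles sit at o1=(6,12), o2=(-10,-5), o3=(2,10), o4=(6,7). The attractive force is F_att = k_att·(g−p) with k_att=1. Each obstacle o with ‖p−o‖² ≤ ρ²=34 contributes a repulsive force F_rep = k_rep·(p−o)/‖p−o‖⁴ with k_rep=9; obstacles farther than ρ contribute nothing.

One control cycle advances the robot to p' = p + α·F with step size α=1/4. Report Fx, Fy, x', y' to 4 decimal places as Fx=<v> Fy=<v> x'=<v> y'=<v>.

Fx=20.7200 Fy=-5.3600 x'=-2.8200 y'=-7.3400

F_att = 1·(g−p) = 1·(20,-5) = (20.0000,-5.0000)
o1: d²=520 > ρ²=34 → inactive
o2: d²=5 ≤ ρ²=34; F_rep = 9·(2,-1)/5² = (0.7200,-0.3600)
o3: d²=356 > ρ²=34 → inactive
o4: d²=365 > ρ²=34 → inactive
F = F_att + ΣF_rep = (20.7200,-5.3600)
p' = p + 1/4·F = (-2.8200,-7.3400)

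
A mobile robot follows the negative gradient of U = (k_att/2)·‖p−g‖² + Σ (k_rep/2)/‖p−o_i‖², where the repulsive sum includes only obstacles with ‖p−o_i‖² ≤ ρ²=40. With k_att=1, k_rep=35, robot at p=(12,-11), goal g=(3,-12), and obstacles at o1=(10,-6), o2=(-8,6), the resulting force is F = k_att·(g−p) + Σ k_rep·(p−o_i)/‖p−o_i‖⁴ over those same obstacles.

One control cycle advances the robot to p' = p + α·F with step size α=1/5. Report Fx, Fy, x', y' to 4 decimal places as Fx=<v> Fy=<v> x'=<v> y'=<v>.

Fx=-8.9168 Fy=-1.2081 x'=10.2166 y'=-11.2416

F_att = 1·(g−p) = 1·(-9,-1) = (-9.0000,-1.0000)
o1: d²=29 ≤ ρ²=40; F_rep = 35·(2,-5)/29² = (0.0832,-0.2081)
o2: d²=689 > ρ²=40 → inactive
F = F_att + ΣF_rep = (-8.9168,-1.2081)
p' = p + 1/5·F = (10.2166,-11.2416)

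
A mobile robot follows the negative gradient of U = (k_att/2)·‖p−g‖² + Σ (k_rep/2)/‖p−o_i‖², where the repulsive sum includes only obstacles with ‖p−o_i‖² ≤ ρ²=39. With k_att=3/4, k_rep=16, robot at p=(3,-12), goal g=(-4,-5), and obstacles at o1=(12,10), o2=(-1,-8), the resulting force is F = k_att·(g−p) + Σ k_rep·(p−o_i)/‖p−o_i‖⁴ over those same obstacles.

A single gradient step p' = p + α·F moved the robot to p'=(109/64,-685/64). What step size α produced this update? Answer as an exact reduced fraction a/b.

F_att = 3/4·(g−p) = 3/4·(-7,7) = (-5.2500,5.2500)
o1: d²=565 > ρ²=39 → inactive
o2: d²=32 ≤ ρ²=39; F_rep = 16·(4,-4)/32² = (0.0625,-0.0625)
F = F_att + ΣF_rep = (-5.1875,5.1875)
Δp = p'−p = (-1.2969,1.2969); α = Δx/Fx = (-83/64) / (-83/16) = 1/4
check: Δy/Fy = (83/64) / (83/16) = 1/4 ✓

α = 1/4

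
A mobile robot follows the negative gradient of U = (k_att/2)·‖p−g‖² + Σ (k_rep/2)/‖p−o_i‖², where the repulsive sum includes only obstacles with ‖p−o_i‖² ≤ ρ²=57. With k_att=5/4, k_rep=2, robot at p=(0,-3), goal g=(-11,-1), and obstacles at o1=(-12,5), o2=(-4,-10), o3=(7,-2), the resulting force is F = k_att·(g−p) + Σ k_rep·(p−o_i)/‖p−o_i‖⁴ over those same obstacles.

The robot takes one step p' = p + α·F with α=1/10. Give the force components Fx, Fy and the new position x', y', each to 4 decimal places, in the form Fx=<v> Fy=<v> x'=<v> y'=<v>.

Fx=-13.7556 Fy=2.4992 x'=-1.3756 y'=-2.7501

F_att = 5/4·(g−p) = 5/4·(-11,2) = (-13.7500,2.5000)
o1: d²=208 > ρ²=57 → inactive
o2: d²=65 > ρ²=57 → inactive
o3: d²=50 ≤ ρ²=57; F_rep = 2·(-7,-1)/50² = (-0.0056,-0.0008)
F = F_att + ΣF_rep = (-13.7556,2.4992)
p' = p + 1/10·F = (-1.3756,-2.7501)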